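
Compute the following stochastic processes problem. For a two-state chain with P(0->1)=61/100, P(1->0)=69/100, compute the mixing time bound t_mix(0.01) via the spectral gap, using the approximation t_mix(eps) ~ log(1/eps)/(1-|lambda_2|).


lambda_2 = |1 - p01 - p10| = |1 - 0.6100 - 0.6900| = 0.3000
t_mix ~ log(1/eps)/(1 - |lambda_2|)
= log(100)/(1 - 0.3000) = 4.6052/0.7000
= 6.5788

6.5788


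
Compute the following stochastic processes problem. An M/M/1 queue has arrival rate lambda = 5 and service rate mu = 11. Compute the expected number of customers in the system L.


rho = 5/11 = 0.4545
L = rho/(1-rho)
= 0.4545/0.5455
= 0.8333

0.8333


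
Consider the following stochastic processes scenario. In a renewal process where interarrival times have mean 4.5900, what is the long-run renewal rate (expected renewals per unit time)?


Long-run renewal rate = 1/E(X)
= 1/4.5900
= 0.2179

0.2179


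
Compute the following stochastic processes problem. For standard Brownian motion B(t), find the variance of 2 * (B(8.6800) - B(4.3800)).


Var(alpha*(B(t)-B(s))) = alpha^2 * (t-s)
= 2^2 * (8.6800 - 4.3800)
= 4 * 4.3000
= 17.2000

17.2000


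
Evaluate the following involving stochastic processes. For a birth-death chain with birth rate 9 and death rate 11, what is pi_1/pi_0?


For birth-death process, pi_n/pi_0 = (lambda/mu)^n
= (9/11)^1
= 0.8182

0.8182


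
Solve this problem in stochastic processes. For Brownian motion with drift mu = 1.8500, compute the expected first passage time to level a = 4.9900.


Expected first passage time = a/mu
= 4.9900/1.8500
= 2.6973

2.6973


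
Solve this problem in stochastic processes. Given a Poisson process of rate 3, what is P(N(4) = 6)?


P(N(t)=k) = (lambda*t)^k * exp(-lambda*t) / k!
lambda*t = 12
= 12^6 * exp(-12) / 6!
= 2985984 * 6.1442e-06 / 720
= 0.0255

0.0255


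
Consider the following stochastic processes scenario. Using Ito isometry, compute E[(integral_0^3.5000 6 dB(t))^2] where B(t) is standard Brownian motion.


By Ito isometry: E[(int f dB)^2] = int f^2 dt
= 6^2 * 3.5000
= 36 * 3.5000 = 126.0000

126.0000


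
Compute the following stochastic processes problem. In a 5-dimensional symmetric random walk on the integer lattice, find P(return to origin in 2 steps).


P(return in 2 steps) = P(reverse first step) = 1/(2d)
= 1/10
= 0.1000

0.1000


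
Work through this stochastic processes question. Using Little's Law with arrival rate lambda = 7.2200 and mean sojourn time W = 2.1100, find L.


Little's Law: L = lambda * W
= 7.2200 * 2.1100
= 15.2342

15.2342


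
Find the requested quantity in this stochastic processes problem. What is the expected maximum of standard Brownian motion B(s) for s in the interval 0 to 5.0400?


E(max B(s)) = sqrt(2t/pi)
= sqrt(2*5.0400/pi)
= sqrt(3.2086)
= 1.7912

1.7912


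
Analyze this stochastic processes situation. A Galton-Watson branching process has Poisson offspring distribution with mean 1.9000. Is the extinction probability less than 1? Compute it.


Since mu = 1.9000 > 1, extinction prob q < 1.
Solve s = exp(mu*(s-1)) iteratively.
q = 0.2328

0.2328


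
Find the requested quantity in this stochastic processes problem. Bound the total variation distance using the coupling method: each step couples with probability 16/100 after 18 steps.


TV distance bound <= (1-delta)^n
= (1 - 0.1600)^18
= 0.8400^18
= 0.0434

0.0434


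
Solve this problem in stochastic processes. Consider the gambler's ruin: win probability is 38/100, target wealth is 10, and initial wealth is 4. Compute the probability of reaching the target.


Gambler's ruin formula:
r = q/p = 0.6200/0.3800 = 1.6316
P(win) = (1 - r^i)/(1 - r^N)
= (1 - 1.6316^4)/(1 - 1.6316^10)
= 0.0459

0.0459


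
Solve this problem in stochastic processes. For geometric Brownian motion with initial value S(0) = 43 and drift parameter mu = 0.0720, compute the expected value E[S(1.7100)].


E[S(t)] = S(0) * exp(mu * t)
= 43 * exp(0.0720 * 1.7100)
= 43 * 1.1310
= 48.6339

48.6339


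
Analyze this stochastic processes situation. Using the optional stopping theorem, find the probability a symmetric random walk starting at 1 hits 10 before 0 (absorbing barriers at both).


By optional stopping theorem: E(M at tau) = M(0) = 1
P(hit 10)*10 + P(hit 0)*0 = 1
P(hit 10) = (1 - 0)/(10 - 0) = 1/10 = 0.1000

0.1000


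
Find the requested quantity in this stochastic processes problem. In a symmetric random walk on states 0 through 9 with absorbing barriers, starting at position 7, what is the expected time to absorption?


For symmetric RW on 0,...,N with absorbing barriers, E(i) = i*(N-i)
E(7) = 7 * 2 = 14

14


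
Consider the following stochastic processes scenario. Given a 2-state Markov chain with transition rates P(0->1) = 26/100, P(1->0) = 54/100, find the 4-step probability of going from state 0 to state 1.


Computing P^4 by matrix multiplication.
P = [[0.7400, 0.2600], [0.5400, 0.4600]]
After raising P to the power 4:
P^4(0,1) = 0.3245

0.3245


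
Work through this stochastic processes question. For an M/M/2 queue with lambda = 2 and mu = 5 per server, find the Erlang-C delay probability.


a = lambda/mu = 0.4000
rho = a/c = 0.2000
Erlang-C formula applied:
C(c,a) = 0.0667

0.0667


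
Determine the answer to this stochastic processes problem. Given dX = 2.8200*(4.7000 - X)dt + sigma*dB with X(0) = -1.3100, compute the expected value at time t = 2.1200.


E[X(t)] = mu + (X(0) - mu)*exp(-theta*t)
= 4.7000 + (-1.3100 - 4.7000)*exp(-2.8200*2.1200)
= 4.7000 + -6.0100 * 0.0025
= 4.6848

4.6848


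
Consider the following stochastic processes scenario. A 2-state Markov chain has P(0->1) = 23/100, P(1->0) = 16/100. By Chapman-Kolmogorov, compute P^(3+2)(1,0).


P^5 = P^3 * P^2
Computing via matrix multiplication of the transition matrix.
Entry (1,0) of P^5 = 0.3756

0.3756


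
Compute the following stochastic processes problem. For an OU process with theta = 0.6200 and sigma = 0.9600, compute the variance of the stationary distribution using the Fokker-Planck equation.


Stationary variance = sigma^2 / (2*theta)
= 0.9600^2 / (2*0.6200)
= 0.9216 / 1.2400
= 0.7432

0.7432


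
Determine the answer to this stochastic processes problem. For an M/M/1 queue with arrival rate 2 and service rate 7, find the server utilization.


rho = lambda/mu
= 2/7
= 0.2857

0.2857


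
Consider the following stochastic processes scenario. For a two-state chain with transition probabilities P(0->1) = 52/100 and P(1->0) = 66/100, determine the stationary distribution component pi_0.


Stationary distribution: pi_0 = p10/(p01+p10), pi_1 = p01/(p01+p10)
p01 = 0.5200, p10 = 0.6600
pi_0 = 0.5593

0.5593


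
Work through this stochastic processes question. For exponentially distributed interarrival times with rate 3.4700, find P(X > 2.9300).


P(X > t) = exp(-lambda * t)
= exp(-3.4700 * 2.9300)
= exp(-10.1671) = 3.8414e-05

3.8414e-05


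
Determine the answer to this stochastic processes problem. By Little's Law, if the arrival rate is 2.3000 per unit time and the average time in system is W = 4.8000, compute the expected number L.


Little's Law: L = lambda * W
= 2.3000 * 4.8000
= 11.0400

11.0400


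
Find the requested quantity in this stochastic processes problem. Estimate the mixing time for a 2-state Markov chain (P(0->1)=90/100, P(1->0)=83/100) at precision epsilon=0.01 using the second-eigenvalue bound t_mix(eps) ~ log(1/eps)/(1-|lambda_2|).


lambda_2 = |1 - p01 - p10| = |1 - 0.9000 - 0.8300| = 0.7300
t_mix ~ log(1/eps)/(1 - |lambda_2|)
= log(100)/(1 - 0.7300) = 4.6052/0.2700
= 17.0562

17.0562


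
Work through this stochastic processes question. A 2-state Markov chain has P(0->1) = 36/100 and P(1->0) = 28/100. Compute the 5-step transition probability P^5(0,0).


Computing P^5 by matrix multiplication.
P = [[0.6400, 0.3600], [0.2800, 0.7200]]
After raising P to the power 5:
P^5(0,0) = 0.4409

0.4409


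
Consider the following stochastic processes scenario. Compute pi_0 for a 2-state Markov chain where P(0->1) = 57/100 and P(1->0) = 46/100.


Stationary distribution: pi_0 = p10/(p01+p10), pi_1 = p01/(p01+p10)
p01 = 0.5700, p10 = 0.4600
pi_0 = 0.4466

0.4466


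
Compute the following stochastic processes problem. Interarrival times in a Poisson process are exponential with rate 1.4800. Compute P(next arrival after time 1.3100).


P(X > t) = exp(-lambda * t)
= exp(-1.4800 * 1.3100)
= exp(-1.9388) = 0.1439

0.1439


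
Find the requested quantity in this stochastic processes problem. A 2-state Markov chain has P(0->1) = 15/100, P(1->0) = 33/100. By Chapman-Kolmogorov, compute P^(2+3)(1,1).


P^5 = P^2 * P^3
Computing via matrix multiplication of the transition matrix.
Entry (1,1) of P^5 = 0.3386

0.3386


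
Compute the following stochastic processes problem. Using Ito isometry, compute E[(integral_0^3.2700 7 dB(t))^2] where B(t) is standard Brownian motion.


By Ito isometry: E[(int f dB)^2] = int f^2 dt
= 7^2 * 3.2700
= 49 * 3.2700 = 160.2300

160.2300


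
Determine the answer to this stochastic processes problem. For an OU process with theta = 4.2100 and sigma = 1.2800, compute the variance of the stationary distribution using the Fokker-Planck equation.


Stationary variance = sigma^2 / (2*theta)
= 1.2800^2 / (2*4.2100)
= 1.6384 / 8.4200
= 0.1946

0.1946


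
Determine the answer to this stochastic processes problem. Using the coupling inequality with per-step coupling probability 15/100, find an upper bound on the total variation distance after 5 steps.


TV distance bound <= (1-delta)^n
= (1 - 0.1500)^5
= 0.8500^5
= 0.4437

0.4437


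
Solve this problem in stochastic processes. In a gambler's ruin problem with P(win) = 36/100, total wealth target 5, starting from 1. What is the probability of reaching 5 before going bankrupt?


Gambler's ruin formula:
r = q/p = 0.6400/0.3600 = 1.7778
P(win) = (1 - r^i)/(1 - r^N)
= (1 - 1.7778^1)/(1 - 1.7778^5)
= 0.0464

0.0464


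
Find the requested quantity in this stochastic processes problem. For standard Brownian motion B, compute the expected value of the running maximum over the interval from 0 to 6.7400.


E(max B(s)) = sqrt(2t/pi)
= sqrt(2*6.7400/pi)
= sqrt(4.2908)
= 2.0714

2.0714


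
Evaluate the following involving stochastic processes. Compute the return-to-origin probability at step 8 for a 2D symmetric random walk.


P = C(8,4)^2 / 4^8
= 70^2 / 65536
= 4900 / 65536
= 0.0748

0.0748


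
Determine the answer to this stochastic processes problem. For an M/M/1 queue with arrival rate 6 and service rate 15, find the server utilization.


rho = lambda/mu
= 6/15
= 0.4000

0.4000


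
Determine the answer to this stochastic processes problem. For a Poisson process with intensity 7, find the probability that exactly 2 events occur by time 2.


P(N(t)=k) = (lambda*t)^k * exp(-lambda*t) / k!
lambda*t = 14
= 14^2 * exp(-14) / 2!
= 196 * 8.3153e-07 / 2
= 8.1490e-05

8.1490e-05


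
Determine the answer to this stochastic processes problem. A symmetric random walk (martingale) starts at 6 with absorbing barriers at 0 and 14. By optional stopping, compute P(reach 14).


By optional stopping theorem: E(M at tau) = M(0) = 6
P(hit 14)*14 + P(hit 0)*0 = 6
P(hit 14) = (6 - 0)/(14 - 0) = 3/7 = 0.4286

0.4286


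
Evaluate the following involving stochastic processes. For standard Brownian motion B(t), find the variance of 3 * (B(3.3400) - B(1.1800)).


Var(alpha*(B(t)-B(s))) = alpha^2 * (t-s)
= 3^2 * (3.3400 - 1.1800)
= 9 * 2.1600
= 19.4400

19.4400


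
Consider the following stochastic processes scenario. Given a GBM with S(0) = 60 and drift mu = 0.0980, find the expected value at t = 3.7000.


E[S(t)] = S(0) * exp(mu * t)
= 60 * exp(0.0980 * 3.7000)
= 60 * 1.4371
= 86.2237

86.2237


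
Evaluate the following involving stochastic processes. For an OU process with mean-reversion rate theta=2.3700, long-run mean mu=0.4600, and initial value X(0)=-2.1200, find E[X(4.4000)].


E[X(t)] = mu + (X(0) - mu)*exp(-theta*t)
= 0.4600 + (-2.1200 - 0.4600)*exp(-2.3700*4.4000)
= 0.4600 + -2.5800 * 2.9592e-05
= 0.4599

0.4599


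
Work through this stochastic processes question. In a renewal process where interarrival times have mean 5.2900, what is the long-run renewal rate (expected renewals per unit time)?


Long-run renewal rate = 1/E(X)
= 1/5.2900
= 0.1890

0.1890


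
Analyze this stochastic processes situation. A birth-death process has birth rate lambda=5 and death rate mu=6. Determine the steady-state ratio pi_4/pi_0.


For birth-death process, pi_n/pi_0 = (lambda/mu)^n
= (5/6)^4
= 0.4823

0.4823


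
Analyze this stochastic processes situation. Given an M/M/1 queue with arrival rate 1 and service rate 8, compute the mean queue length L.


rho = 1/8 = 0.1250
L = rho/(1-rho)
= 0.1250/0.8750
= 0.1429

0.1429


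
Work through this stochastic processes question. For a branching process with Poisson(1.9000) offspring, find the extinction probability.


Since mu = 1.9000 > 1, extinction prob q < 1.
Solve s = exp(mu*(s-1)) iteratively.
q = 0.2328

0.2328


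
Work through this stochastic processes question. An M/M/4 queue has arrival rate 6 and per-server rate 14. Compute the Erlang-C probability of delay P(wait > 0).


a = lambda/mu = 0.4286
rho = a/c = 0.1071
Erlang-C formula applied:
C(c,a) = 0.0010

0.0010


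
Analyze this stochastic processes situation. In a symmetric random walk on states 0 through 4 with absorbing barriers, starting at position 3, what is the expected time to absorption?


For symmetric RW on 0,...,N with absorbing barriers, E(i) = i*(N-i)
E(3) = 3 * 1 = 3

3


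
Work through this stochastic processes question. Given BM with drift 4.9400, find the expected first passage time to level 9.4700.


Expected first passage time = a/mu
= 9.4700/4.9400
= 1.9170

1.9170


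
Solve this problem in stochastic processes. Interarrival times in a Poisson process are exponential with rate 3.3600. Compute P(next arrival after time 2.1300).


P(X > t) = exp(-lambda * t)
= exp(-3.3600 * 2.1300)
= exp(-7.1568) = 7.7955e-04

7.7955e-04


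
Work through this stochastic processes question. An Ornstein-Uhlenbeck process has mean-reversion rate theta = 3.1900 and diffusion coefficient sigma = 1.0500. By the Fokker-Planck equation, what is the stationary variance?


Stationary variance = sigma^2 / (2*theta)
= 1.0500^2 / (2*3.1900)
= 1.1025 / 6.3800
= 0.1728

0.1728


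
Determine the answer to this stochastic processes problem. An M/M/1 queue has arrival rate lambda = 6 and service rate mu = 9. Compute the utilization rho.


rho = lambda/mu
= 6/9
= 0.6667

0.6667


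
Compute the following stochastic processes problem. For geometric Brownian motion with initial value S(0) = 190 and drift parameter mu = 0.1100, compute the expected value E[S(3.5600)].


E[S(t)] = S(0) * exp(mu * t)
= 190 * exp(0.1100 * 3.5600)
= 190 * 1.4793
= 281.0757

281.0757


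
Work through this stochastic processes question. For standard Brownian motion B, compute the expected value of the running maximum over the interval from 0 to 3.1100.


E(max B(s)) = sqrt(2t/pi)
= sqrt(2*3.1100/pi)
= sqrt(1.9799)
= 1.4071

1.4071


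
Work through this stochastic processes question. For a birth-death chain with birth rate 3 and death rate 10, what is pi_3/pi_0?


For birth-death process, pi_n/pi_0 = (lambda/mu)^n
= (3/10)^3
= 0.0270

0.0270


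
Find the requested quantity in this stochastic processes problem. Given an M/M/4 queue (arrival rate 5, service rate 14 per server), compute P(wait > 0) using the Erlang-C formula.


a = lambda/mu = 0.3571
rho = a/c = 0.0893
Erlang-C formula applied:
C(c,a) = 5.2079e-04

5.2079e-04


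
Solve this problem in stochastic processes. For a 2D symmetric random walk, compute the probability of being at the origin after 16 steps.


P = C(16,8)^2 / 4^16
= 12870^2 / 4294967296
= 165636900 / 4294967296
= 0.0386

0.0386


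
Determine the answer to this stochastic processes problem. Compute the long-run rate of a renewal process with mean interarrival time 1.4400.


Long-run renewal rate = 1/E(X)
= 1/1.4400
= 0.6944

0.6944


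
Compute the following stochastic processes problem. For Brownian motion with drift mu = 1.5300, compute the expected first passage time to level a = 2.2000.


Expected first passage time = a/mu
= 2.2000/1.5300
= 1.4379

1.4379


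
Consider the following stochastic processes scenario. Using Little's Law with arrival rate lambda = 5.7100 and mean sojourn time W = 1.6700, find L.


Little's Law: L = lambda * W
= 5.7100 * 1.6700
= 9.5357

9.5357


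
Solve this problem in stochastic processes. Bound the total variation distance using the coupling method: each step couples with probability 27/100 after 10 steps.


TV distance bound <= (1-delta)^n
= (1 - 0.2700)^10
= 0.7300^10
= 0.0430

0.0430


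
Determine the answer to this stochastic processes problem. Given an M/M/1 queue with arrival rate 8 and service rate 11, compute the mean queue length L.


rho = 8/11 = 0.7273
L = rho/(1-rho)
= 0.7273/0.2727
= 2.6667

2.6667


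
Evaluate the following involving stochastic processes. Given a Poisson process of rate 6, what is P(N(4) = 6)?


P(N(t)=k) = (lambda*t)^k * exp(-lambda*t) / k!
lambda*t = 24
= 24^6 * exp(-24) / 6!
= 191102976 * 3.7751e-11 / 720
= 1.0020e-05

1.0020e-05


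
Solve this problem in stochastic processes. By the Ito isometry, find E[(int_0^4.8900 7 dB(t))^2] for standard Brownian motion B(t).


By Ito isometry: E[(int f dB)^2] = int f^2 dt
= 7^2 * 4.8900
= 49 * 4.8900 = 239.6100

239.6100


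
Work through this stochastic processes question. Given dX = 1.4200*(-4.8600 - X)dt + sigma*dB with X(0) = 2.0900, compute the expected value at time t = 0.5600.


E[X(t)] = mu + (X(0) - mu)*exp(-theta*t)
= -4.8600 + (2.0900 - -4.8600)*exp(-1.4200*0.5600)
= -4.8600 + 6.9500 * 0.4515
= -1.7221

-1.7221


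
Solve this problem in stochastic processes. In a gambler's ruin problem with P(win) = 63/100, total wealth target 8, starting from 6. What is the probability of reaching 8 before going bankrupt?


Gambler's ruin formula:
r = q/p = 0.3700/0.6300 = 0.5873
P(win) = (1 - r^i)/(1 - r^N)
= (1 - 0.5873^6)/(1 - 0.5873^8)
= 0.9727

0.9727


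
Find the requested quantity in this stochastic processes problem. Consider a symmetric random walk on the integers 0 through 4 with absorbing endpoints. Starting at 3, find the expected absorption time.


For symmetric RW on 0,...,N with absorbing barriers, E(i) = i*(N-i)
E(3) = 3 * 1 = 3

3


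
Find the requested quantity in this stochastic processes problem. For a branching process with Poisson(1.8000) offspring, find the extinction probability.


Since mu = 1.8000 > 1, extinction prob q < 1.
Solve s = exp(mu*(s-1)) iteratively.
q = 0.2676

0.2676


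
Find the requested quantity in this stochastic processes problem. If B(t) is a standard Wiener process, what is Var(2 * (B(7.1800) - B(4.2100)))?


Var(alpha*(B(t)-B(s))) = alpha^2 * (t-s)
= 2^2 * (7.1800 - 4.2100)
= 4 * 2.9700
= 11.8800

11.8800


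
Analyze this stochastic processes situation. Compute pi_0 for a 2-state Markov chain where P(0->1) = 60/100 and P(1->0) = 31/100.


Stationary distribution: pi_0 = p10/(p01+p10), pi_1 = p01/(p01+p10)
p01 = 0.6000, p10 = 0.3100
pi_0 = 0.3407

0.3407


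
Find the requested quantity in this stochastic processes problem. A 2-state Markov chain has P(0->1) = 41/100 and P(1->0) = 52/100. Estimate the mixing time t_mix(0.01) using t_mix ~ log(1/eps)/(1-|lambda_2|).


lambda_2 = |1 - p01 - p10| = |1 - 0.4100 - 0.5200| = 0.0700
t_mix ~ log(1/eps)/(1 - |lambda_2|)
= log(100)/(1 - 0.0700) = 4.6052/0.9300
= 4.9518

4.9518


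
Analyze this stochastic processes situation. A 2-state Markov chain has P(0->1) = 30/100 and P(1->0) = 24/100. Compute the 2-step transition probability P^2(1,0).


Computing P^2 by matrix multiplication.
P = [[0.7000, 0.3000], [0.2400, 0.7600]]
After raising P to the power 2:
P^2(1,0) = 0.3504

0.3504


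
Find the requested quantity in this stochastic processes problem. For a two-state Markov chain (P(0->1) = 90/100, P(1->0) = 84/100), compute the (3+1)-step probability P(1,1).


P^4 = P^3 * P^1
Computing via matrix multiplication of the transition matrix.
Entry (1,1) of P^4 = 0.6620

0.6620


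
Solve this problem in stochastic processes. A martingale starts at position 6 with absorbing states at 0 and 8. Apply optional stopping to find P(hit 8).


By optional stopping theorem: E(M at tau) = M(0) = 6
P(hit 8)*8 + P(hit 0)*0 = 6
P(hit 8) = (6 - 0)/(8 - 0) = 3/4 = 0.7500

0.7500


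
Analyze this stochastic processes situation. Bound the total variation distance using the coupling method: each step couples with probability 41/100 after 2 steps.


TV distance bound <= (1-delta)^n
= (1 - 0.4100)^2
= 0.5900^2
= 0.3481

0.3481


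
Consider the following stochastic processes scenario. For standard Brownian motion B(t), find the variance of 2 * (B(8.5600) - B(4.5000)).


Var(alpha*(B(t)-B(s))) = alpha^2 * (t-s)
= 2^2 * (8.5600 - 4.5000)
= 4 * 4.0600
= 16.2400

16.2400


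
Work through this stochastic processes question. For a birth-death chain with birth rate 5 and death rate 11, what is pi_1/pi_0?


For birth-death process, pi_n/pi_0 = (lambda/mu)^n
= (5/11)^1
= 0.4545

0.4545


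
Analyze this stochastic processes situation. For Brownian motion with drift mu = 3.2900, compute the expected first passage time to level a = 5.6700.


Expected first passage time = a/mu
= 5.6700/3.2900
= 1.7234

1.7234


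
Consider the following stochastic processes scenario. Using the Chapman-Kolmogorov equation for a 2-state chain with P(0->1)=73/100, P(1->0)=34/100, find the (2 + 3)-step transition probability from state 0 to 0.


P^5 = P^2 * P^3
Computing via matrix multiplication of the transition matrix.
Entry (0,0) of P^5 = 0.3178

0.3178


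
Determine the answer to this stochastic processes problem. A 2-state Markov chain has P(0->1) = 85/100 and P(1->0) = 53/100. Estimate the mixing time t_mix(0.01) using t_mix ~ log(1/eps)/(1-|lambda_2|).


lambda_2 = |1 - p01 - p10| = |1 - 0.8500 - 0.5300| = 0.3800
t_mix ~ log(1/eps)/(1 - |lambda_2|)
= log(100)/(1 - 0.3800) = 4.6052/0.6200
= 7.4277

7.4277


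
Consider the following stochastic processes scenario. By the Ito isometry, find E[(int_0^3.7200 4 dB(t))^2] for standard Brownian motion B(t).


By Ito isometry: E[(int f dB)^2] = int f^2 dt
= 4^2 * 3.7200
= 16 * 3.7200 = 59.5200

59.5200


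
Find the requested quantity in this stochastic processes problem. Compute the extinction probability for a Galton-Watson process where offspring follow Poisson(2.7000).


Since mu = 2.7000 > 1, extinction prob q < 1.
Solve s = exp(mu*(s-1)) iteratively.
q = 0.0844

0.0844


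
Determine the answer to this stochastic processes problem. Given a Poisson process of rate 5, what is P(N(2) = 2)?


P(N(t)=k) = (lambda*t)^k * exp(-lambda*t) / k!
lambda*t = 10
= 10^2 * exp(-10) / 2!
= 100 * 4.5400e-05 / 2
= 0.0023

0.0023


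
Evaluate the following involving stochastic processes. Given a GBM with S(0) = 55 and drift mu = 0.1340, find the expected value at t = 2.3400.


E[S(t)] = S(0) * exp(mu * t)
= 55 * exp(0.1340 * 2.3400)
= 55 * 1.3683
= 75.2558

75.2558


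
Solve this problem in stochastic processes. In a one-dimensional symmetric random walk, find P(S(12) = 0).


P(S(12) = 0) = C(12,6) / 4^6
= 924 / 4096
= 0.2256

0.2256


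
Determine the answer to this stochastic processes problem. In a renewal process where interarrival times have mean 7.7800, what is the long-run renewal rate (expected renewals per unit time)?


Long-run renewal rate = 1/E(X)
= 1/7.7800
= 0.1285

0.1285


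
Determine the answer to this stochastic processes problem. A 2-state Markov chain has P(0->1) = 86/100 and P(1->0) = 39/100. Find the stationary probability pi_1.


Stationary distribution: pi_0 = p10/(p01+p10), pi_1 = p01/(p01+p10)
p01 = 0.8600, p10 = 0.3900
pi_1 = 0.6880

0.6880


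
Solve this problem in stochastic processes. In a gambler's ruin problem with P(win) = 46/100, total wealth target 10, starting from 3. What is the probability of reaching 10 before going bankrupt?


Gambler's ruin formula:
r = q/p = 0.5400/0.4600 = 1.1739
P(win) = (1 - r^i)/(1 - r^N)
= (1 - 1.1739^3)/(1 - 1.1739^10)
= 0.1556

0.1556


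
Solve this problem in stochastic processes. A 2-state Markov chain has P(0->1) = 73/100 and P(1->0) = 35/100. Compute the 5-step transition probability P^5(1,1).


Computing P^5 by matrix multiplication.
P = [[0.2700, 0.7300], [0.3500, 0.6500]]
After raising P to the power 5:
P^5(1,1) = 0.6759

0.6759


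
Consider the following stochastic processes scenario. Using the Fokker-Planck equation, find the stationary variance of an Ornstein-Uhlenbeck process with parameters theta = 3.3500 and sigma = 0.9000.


Stationary variance = sigma^2 / (2*theta)
= 0.9000^2 / (2*3.3500)
= 0.8100 / 6.7000
= 0.1209

0.1209


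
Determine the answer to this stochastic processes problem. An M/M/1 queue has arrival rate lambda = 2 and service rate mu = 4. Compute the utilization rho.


rho = lambda/mu
= 2/4
= 0.5000

0.5000


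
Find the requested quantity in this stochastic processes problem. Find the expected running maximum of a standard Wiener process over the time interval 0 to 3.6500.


E(max B(s)) = sqrt(2t/pi)
= sqrt(2*3.6500/pi)
= sqrt(2.3237)
= 1.5244

1.5244


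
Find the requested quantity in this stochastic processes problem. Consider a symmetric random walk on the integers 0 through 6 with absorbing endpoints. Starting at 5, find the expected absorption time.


For symmetric RW on 0,...,N with absorbing barriers, E(i) = i*(N-i)
E(5) = 5 * 1 = 5

5


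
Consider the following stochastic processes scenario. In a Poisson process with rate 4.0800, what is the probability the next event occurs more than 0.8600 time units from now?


P(X > t) = exp(-lambda * t)
= exp(-4.0800 * 0.8600)
= exp(-3.5088) = 0.0299

0.0299


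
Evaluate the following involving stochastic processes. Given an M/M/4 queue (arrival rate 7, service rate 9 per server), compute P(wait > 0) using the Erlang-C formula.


a = lambda/mu = 0.7778
rho = a/c = 0.1944
Erlang-C formula applied:
C(c,a) = 0.0087

0.0087


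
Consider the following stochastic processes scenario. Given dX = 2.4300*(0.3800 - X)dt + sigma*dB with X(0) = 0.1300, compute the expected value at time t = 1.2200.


E[X(t)] = mu + (X(0) - mu)*exp(-theta*t)
= 0.3800 + (0.1300 - 0.3800)*exp(-2.4300*1.2200)
= 0.3800 + -0.2500 * 0.0516
= 0.3671

0.3671


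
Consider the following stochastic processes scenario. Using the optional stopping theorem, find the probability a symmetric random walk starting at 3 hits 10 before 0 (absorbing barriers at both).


By optional stopping theorem: E(M at tau) = M(0) = 3
P(hit 10)*10 + P(hit 0)*0 = 3
P(hit 10) = (3 - 0)/(10 - 0) = 3/10 = 0.3000

0.3000


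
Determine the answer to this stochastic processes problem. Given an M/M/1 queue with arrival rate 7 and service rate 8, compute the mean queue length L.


rho = 7/8 = 0.8750
L = rho/(1-rho)
= 0.8750/0.1250
= 7.0000

7.0000


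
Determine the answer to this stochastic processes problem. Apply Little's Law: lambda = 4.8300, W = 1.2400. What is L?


Little's Law: L = lambda * W
= 4.8300 * 1.2400
= 5.9892

5.9892


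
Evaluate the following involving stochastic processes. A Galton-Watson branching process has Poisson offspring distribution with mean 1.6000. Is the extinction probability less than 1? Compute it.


Since mu = 1.6000 > 1, extinction prob q < 1.
Solve s = exp(mu*(s-1)) iteratively.
q = 0.3580

0.3580


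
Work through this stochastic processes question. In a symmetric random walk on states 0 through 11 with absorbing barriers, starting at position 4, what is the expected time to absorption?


For symmetric RW on 0,...,N with absorbing barriers, E(i) = i*(N-i)
E(4) = 4 * 7 = 28

28


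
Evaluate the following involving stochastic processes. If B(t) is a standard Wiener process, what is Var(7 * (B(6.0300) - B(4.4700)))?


Var(alpha*(B(t)-B(s))) = alpha^2 * (t-s)
= 7^2 * (6.0300 - 4.4700)
= 49 * 1.5600
= 76.4400

76.4400


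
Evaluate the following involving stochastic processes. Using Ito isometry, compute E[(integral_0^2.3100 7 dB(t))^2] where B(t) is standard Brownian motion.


By Ito isometry: E[(int f dB)^2] = int f^2 dt
= 7^2 * 2.3100
= 49 * 2.3100 = 113.1900

113.1900


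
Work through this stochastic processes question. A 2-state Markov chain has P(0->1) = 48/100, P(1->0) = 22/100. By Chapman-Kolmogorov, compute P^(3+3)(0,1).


P^6 = P^3 * P^3
Computing via matrix multiplication of the transition matrix.
Entry (0,1) of P^6 = 0.6852

0.6852


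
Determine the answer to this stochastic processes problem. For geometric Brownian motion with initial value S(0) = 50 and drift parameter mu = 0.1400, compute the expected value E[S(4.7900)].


E[S(t)] = S(0) * exp(mu * t)
= 50 * exp(0.1400 * 4.7900)
= 50 * 1.9554
= 97.7705

97.7705


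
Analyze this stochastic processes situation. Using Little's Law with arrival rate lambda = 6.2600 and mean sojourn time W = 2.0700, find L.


Little's Law: L = lambda * W
= 6.2600 * 2.0700
= 12.9582

12.9582


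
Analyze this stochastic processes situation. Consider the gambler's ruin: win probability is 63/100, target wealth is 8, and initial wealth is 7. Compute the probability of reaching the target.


Gambler's ruin formula:
r = q/p = 0.3700/0.6300 = 0.5873
P(win) = (1 - r^i)/(1 - r^N)
= (1 - 0.5873^7)/(1 - 0.5873^8)
= 0.9899

0.9899


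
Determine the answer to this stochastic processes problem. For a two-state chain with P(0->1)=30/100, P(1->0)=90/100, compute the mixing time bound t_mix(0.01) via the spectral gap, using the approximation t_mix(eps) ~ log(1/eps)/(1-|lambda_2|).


lambda_2 = |1 - p01 - p10| = |1 - 0.3000 - 0.9000| = 0.2000
t_mix ~ log(1/eps)/(1 - |lambda_2|)
= log(100)/(1 - 0.2000) = 4.6052/0.8000
= 5.7565

5.7565


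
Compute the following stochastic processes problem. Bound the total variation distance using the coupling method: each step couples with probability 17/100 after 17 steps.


TV distance bound <= (1-delta)^n
= (1 - 0.1700)^17
= 0.8300^17
= 0.0421

0.0421


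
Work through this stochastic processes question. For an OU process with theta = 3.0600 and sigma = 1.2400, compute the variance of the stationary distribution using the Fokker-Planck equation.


Stationary variance = sigma^2 / (2*theta)
= 1.2400^2 / (2*3.0600)
= 1.5376 / 6.1200
= 0.2512

0.2512


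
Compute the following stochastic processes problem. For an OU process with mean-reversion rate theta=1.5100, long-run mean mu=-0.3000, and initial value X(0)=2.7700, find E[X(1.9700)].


E[X(t)] = mu + (X(0) - mu)*exp(-theta*t)
= -0.3000 + (2.7700 - -0.3000)*exp(-1.5100*1.9700)
= -0.3000 + 3.0700 * 0.0511
= -0.1432

-0.1432


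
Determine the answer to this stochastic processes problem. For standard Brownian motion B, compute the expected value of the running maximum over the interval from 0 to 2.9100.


E(max B(s)) = sqrt(2t/pi)
= sqrt(2*2.9100/pi)
= sqrt(1.8526)
= 1.3611

1.3611


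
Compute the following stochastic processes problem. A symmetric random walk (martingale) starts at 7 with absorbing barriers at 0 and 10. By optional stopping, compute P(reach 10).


By optional stopping theorem: E(M at tau) = M(0) = 7
P(hit 10)*10 + P(hit 0)*0 = 7
P(hit 10) = (7 - 0)/(10 - 0) = 7/10 = 0.7000

0.7000


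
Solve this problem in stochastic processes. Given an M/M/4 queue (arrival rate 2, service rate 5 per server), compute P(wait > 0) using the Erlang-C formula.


a = lambda/mu = 0.4000
rho = a/c = 0.1000
Erlang-C formula applied:
C(c,a) = 7.9444e-04

7.9444e-04


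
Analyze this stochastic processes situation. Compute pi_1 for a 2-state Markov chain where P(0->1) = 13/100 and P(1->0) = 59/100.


Stationary distribution: pi_0 = p10/(p01+p10), pi_1 = p01/(p01+p10)
p01 = 0.1300, p10 = 0.5900
pi_1 = 0.1806

0.1806


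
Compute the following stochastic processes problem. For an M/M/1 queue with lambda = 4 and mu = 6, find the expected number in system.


rho = 4/6 = 0.6667
L = rho/(1-rho)
= 0.6667/0.3333
= 2.0000

2.0000


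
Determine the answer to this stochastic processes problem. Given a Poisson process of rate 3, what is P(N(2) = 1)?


P(N(t)=k) = (lambda*t)^k * exp(-lambda*t) / k!
lambda*t = 6
= 6^1 * exp(-6) / 1!
= 6 * 0.0025 / 1
= 0.0149

0.0149


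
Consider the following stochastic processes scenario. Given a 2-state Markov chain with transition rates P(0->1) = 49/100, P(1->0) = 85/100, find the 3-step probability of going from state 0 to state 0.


Computing P^3 by matrix multiplication.
P = [[0.5100, 0.4900], [0.8500, 0.1500]]
After raising P to the power 3:
P^3(0,0) = 0.6200

0.6200


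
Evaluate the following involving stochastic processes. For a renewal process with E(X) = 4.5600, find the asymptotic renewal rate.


Long-run renewal rate = 1/E(X)
= 1/4.5600
= 0.2193

0.2193


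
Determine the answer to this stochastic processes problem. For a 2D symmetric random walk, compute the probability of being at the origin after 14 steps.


P = C(14,7)^2 / 4^14
= 3432^2 / 268435456
= 11778624 / 268435456
= 0.0439

0.0439


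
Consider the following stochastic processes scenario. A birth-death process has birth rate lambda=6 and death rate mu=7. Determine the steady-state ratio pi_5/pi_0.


For birth-death process, pi_n/pi_0 = (lambda/mu)^n
= (6/7)^5
= 0.4627

0.4627


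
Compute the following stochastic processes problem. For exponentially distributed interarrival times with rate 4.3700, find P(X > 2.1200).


P(X > t) = exp(-lambda * t)
= exp(-4.3700 * 2.1200)
= exp(-9.2644) = 9.4738e-05

9.4738e-05


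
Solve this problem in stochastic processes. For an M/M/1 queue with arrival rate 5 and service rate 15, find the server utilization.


rho = lambda/mu
= 5/15
= 0.3333

0.3333


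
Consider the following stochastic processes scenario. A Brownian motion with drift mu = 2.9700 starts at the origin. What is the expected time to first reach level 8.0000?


Expected first passage time = a/mu
= 8.0000/2.9700
= 2.6936

2.6936


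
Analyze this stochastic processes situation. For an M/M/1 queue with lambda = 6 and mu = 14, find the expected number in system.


rho = 6/14 = 0.4286
L = rho/(1-rho)
= 0.4286/0.5714
= 0.7500

0.7500


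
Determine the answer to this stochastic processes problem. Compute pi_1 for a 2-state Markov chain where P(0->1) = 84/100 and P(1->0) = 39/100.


Stationary distribution: pi_0 = p10/(p01+p10), pi_1 = p01/(p01+p10)
p01 = 0.8400, p10 = 0.3900
pi_1 = 0.6829

0.6829


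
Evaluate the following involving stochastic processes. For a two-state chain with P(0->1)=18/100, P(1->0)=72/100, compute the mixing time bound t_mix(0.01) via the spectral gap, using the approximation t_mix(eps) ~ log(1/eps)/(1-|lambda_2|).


lambda_2 = |1 - p01 - p10| = |1 - 0.1800 - 0.7200| = 0.1000
t_mix ~ log(1/eps)/(1 - |lambda_2|)
= log(100)/(1 - 0.1000) = 4.6052/0.9000
= 5.1169

5.1169


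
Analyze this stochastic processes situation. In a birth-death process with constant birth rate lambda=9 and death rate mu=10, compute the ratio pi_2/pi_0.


For birth-death process, pi_n/pi_0 = (lambda/mu)^n
= (9/10)^2
= 0.8100

0.8100


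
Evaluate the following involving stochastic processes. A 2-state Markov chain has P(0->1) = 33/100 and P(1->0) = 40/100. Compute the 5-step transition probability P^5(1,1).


Computing P^5 by matrix multiplication.
P = [[0.6700, 0.3300], [0.4000, 0.6000]]
After raising P to the power 5:
P^5(1,1) = 0.4528

0.4528


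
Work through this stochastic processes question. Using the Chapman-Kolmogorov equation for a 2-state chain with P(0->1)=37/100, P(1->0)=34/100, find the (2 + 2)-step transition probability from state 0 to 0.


P^4 = P^2 * P^2
Computing via matrix multiplication of the transition matrix.
Entry (0,0) of P^4 = 0.4826

0.4826


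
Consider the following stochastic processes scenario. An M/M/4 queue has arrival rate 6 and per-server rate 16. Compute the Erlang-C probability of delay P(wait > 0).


a = lambda/mu = 0.3750
rho = a/c = 0.0938
Erlang-C formula applied:
C(c,a) = 6.2488e-04

6.2488e-04


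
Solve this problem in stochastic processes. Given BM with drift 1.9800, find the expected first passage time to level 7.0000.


Expected first passage time = a/mu
= 7.0000/1.9800
= 3.5354

3.5354


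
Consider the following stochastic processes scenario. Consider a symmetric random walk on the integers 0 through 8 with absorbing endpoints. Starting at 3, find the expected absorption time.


For symmetric RW on 0,...,N with absorbing barriers, E(i) = i*(N-i)
E(3) = 3 * 5 = 15

15


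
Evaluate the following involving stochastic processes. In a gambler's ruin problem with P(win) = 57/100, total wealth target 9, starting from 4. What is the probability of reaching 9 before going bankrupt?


Gambler's ruin formula:
r = q/p = 0.4300/0.5700 = 0.7544
P(win) = (1 - r^i)/(1 - r^N)
= (1 - 0.7544^4)/(1 - 0.7544^9)
= 0.7342

0.7342


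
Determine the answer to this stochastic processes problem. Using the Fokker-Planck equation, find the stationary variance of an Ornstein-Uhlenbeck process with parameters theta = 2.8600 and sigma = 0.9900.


Stationary variance = sigma^2 / (2*theta)
= 0.9900^2 / (2*2.8600)
= 0.9801 / 5.7200
= 0.1713

0.1713


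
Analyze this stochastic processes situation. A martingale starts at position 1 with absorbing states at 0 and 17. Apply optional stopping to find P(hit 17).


By optional stopping theorem: E(M at tau) = M(0) = 1
P(hit 17)*17 + P(hit 0)*0 = 1
P(hit 17) = (1 - 0)/(17 - 0) = 1/17 = 0.0588

0.0588


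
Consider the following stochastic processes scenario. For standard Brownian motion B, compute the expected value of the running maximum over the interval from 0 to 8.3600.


E(max B(s)) = sqrt(2t/pi)
= sqrt(2*8.3600/pi)
= sqrt(5.3221)
= 2.3070

2.3070


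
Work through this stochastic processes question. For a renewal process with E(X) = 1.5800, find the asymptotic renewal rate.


Long-run renewal rate = 1/E(X)
= 1/1.5800
= 0.6329

0.6329


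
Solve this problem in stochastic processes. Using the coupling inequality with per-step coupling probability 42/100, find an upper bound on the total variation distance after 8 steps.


TV distance bound <= (1-delta)^n
= (1 - 0.4200)^8
= 0.5800^8
= 0.0128

0.0128


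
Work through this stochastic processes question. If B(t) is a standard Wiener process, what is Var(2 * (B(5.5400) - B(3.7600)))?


Var(alpha*(B(t)-B(s))) = alpha^2 * (t-s)
= 2^2 * (5.5400 - 3.7600)
= 4 * 1.7800
= 7.1200

7.1200


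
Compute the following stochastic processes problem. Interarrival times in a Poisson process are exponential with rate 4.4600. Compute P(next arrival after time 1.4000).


P(X > t) = exp(-lambda * t)
= exp(-4.4600 * 1.4000)
= exp(-6.2440) = 0.0019

0.0019


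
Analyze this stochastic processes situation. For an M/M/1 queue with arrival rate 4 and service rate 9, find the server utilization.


rho = lambda/mu
= 4/9
= 0.4444

0.4444


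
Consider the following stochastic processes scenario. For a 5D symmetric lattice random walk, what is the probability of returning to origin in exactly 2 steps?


P(return in 2 steps) = P(reverse first step) = 1/(2d)
= 1/10
= 0.1000

0.1000


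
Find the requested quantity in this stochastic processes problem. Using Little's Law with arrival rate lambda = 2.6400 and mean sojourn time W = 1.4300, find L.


Little's Law: L = lambda * W
= 2.6400 * 1.4300
= 3.7752

3.7752
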